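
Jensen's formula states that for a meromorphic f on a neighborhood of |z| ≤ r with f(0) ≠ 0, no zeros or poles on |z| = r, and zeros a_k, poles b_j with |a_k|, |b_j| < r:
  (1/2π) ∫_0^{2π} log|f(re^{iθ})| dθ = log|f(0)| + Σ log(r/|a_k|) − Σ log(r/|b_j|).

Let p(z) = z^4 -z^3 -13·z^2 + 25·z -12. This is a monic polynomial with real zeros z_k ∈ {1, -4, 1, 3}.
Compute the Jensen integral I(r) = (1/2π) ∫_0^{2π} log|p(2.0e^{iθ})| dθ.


Zeros: -4, 1, 1, 3; r = 2.0.
Inside |z| < r: 1, 1. Outside (|z| ≥ r): -4, 3.
p(0) = -12, so log|p(0)| = log(12) = 2.4849.
Apply Jensen: I(r) = log|p(0)| + Σ_k log(r/|z_k|), summed over zeros inside |z| < r.
  log(r/|z_k|) for z_k = 1: log(2.0/1) = 0.6931
  log(r/|z_k|) for z_k = 1: log(2.0/1) = 0.6931
  Outside zeros (-4, 3) contribute nothing to the Jensen sum.
Sum over inside zeros: 1.3863.
I(r) = log|p(0)| + (inside sum) = 2.4849 + 1.3863 = 3.8712.
Note: since some zeros are outside |z| ≤ r, the simplified n·log(r) form does NOT apply — only the inside zeros contribute.

I(r) ≈ 3.8712.


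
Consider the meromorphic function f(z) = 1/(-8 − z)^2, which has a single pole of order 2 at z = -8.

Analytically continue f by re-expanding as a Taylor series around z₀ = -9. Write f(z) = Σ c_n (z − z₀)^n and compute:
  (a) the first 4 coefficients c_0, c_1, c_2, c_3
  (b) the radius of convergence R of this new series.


Let w = z − z₀, so z = z₀ + w.
Then -8 − z = -8 − (z₀ + w) = (-8 − z₀) − w = 1 − w.
f(z) = 1/(1 − w)^2 = (1/(1)^2) · (1 − w/(1))^{−2}.
By the binomial series (1−u)^{−2} = Σ_{n≥0} C(n+1, 1) u^n for |u|<1, with u = w/(1):
  c_n = C(n+1, 1) / (1)^(n+2).
  c_0 = 1/(1)^2 = 1.
  c_1 = 2/(1)^3 = 2.
  c_2 = 3/(1)^4 = 3.
  c_3 = 4/(1)^5 = 4.
The series is valid for |w/d| < 1, i.e. |z − z₀| < |d|.
Radius of convergence: R = |-8 − z₀| = |1| = 1 (distance from z₀ to the singularity z = -8).

c_0 = 1, c_1 = 2, c_2 = 3, c_3 = 4; R = 1.


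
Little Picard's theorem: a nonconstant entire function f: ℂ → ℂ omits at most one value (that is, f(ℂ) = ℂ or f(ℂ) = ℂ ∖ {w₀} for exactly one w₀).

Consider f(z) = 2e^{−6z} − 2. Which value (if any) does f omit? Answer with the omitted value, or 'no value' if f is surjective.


Little Picard bounds the complement of f(ℂ) to at most one point.
e^{−6z} is never zero on ℂ, so 2·e^{−6z} takes every value in ℂ ∖ {0}. Adding -2 shifts the range to ℂ ∖ {-2}. Thus f omits exactly the value -2.

Omitted value: -2.


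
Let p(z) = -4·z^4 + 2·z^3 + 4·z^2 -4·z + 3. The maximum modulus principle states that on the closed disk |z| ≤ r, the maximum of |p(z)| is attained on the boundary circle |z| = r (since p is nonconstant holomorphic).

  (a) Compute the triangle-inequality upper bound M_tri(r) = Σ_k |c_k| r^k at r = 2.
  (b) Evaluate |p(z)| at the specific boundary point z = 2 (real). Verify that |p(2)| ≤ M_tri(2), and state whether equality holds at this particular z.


Coefficients: c_0 = 3, c_1 = -4, c_2 = 4, c_3 = 2, c_4 = -4. Radius r = 2.
Part (a). Triangle bound: M_tri(r) = Σ_k |c_k| r^k
  = |3|·2^0 + |-4|·2^1 + |4|·2^2 + |2|·2^3 + |-4|·2^4
  = 3 + 8 + 16 + 16 + 64 = 107.
This bounds M(r) := max_{|z|=r} |p(z)| from above; equality holds iff all terms c_k z^k can be made to align in phase at a single z on |z|=r.
Part (b). At z = 2 (real, on the circle |z| = r):
  p(2) = (3)·2^0 + (-4)·2^1 + (4)·2^2 + (2)·2^3 + (-4)·2^4 = -37.
  |p(2)| = 37.
Check: |p(2)| = 37 ≤ 107 = M_tri(2). ✓ Equality does not hold at z = 2 (the coefficients have mixed signs, so the terms do not all align in phase there).

M_tri(2) = 107; |p(2)| = 37; equality at z=2: no.


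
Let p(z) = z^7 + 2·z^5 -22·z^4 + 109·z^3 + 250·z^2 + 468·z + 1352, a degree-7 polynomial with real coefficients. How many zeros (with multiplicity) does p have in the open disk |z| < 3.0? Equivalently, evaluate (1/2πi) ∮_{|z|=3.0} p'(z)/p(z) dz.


The zeros of p are: (3 + 2i), (3 - 2i), (-2 + 3i), (-2 - 3i), -2, (0 + 2i), (0 - 2i).
Their magnitudes are: 3.606, 3.606, 3.606, 3.606, 2, 2, 2.
Zeros with |z| < R = 3.0: -2, (0 + 2i), (0 - 2i).
Count = 3.
By the argument principle, (1/2πi) ∮_{|z|=R} p'(z)/p(z) dz equals exactly this count.

Number of zeros inside |z| < 3.0: 3.


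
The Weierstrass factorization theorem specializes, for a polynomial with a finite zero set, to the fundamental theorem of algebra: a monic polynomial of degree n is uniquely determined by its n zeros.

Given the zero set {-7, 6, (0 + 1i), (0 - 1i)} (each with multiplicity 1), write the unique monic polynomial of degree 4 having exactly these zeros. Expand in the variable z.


The polynomial is p(z) = ∏_{α ∈ S} (z − α), where S = {-7, 6, (0 + 1i), (0 - 1i)}.
Expanding the product yields: p(z) = z^4 + z^3 -41·z^2 + z -42.
Note conjugate pairs combine to real quadratics: (z − (0+1i))(z − (0−1i)) = z² + 1.
The resulting polynomial has degree 4 and real coefficients as required.

p(z) = z^4 + z^3 -41·z^2 + z -42.


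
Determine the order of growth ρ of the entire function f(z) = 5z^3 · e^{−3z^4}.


M(r) = max_{|z|=r} |5|·|z|^3·|e^{−3z^4}| = 5·r^3 · e^{3r^4} (the factors attain their maxima compatibly on |z|=r). Then log M(r) = log 5 + 3·log r + 3r^4, dominated by the last term, so log log M(r) ~ 4·log r. The polynomial factor 5z^3 contributes only a log r term and does not affect the order. ρ = 4.
Therefore ρ = 4.

Order ρ = 4.


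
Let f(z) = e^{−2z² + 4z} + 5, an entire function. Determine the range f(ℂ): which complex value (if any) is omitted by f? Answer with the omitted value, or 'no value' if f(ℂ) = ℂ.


Little Picard bounds the complement of f(ℂ) to at most one point.
The exponent g(z) = −2z² + 4z is a nonconstant polynomial, hence surjective onto ℂ. So e^{g(z)} takes every value in {e^w : w ∈ ℂ} = ℂ ∖ {0}. Adding 5 shifts the range to ℂ ∖ {5}. f omits exactly 5.

Omitted value: 5.


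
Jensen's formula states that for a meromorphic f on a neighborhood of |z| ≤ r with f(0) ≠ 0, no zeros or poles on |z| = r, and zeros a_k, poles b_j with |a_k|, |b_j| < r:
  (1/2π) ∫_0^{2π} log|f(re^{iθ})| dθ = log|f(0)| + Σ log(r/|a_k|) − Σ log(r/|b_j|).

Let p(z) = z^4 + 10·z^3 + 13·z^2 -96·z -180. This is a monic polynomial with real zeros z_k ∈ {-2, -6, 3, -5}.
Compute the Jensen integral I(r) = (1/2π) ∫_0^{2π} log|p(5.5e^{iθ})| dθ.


Zeros: -6, -5, -2, 3; r = 5.5.
Inside |z| < r: -5, -2, 3. Outside (|z| ≥ r): -6.
p(0) = -180, so log|p(0)| = log(180) = 5.1930.
Apply Jensen: I(r) = log|p(0)| + Σ_k log(r/|z_k|), summed over zeros inside |z| < r.
  log(r/|z_k|) for z_k = -2: log(5.5/2) = 1.0116
  log(r/|z_k|) for z_k = 3: log(5.5/3) = 0.6061
  log(r/|z_k|) for z_k = -5: log(5.5/5) = 0.0953
  Outside zeros (-6) contribute nothing to the Jensen sum.
Sum over inside zeros: 1.7130.
I(r) = log|p(0)| + (inside sum) = 5.1930 + 1.7130 = 6.9060.
Note: since some zeros are outside |z| ≤ r, the simplified n·log(r) form does NOT apply — only the inside zeros contribute.

I(r) ≈ 6.9060.


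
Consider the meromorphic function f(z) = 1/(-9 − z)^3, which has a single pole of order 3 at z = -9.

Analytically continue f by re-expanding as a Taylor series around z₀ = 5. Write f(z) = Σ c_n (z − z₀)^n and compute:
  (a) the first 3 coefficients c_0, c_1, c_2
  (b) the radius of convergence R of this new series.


Let w = z − z₀, so z = z₀ + w.
Then -9 − z = -9 − (z₀ + w) = (-9 − z₀) − w = -14 − w.
f(z) = 1/(-14 − w)^3 = (1/(-14)^3) · (1 − w/(-14))^{−3}.
By the binomial series (1−u)^{−3} = Σ_{n≥0} C(n+2, 2) u^n for |u|<1, with u = w/(-14):
  c_n = C(n+2, 2) / (-14)^(n+3).
  c_0 = 1/(-14)^3 = -1/2744.
  c_1 = 3/(-14)^4 = 3/38416.
  c_2 = 6/(-14)^5 = -3/268912.
The series is valid for |w/d| < 1, i.e. |z − z₀| < |d|.
Radius of convergence: R = |-9 − z₀| = |-14| = 14 (distance from z₀ to the singularity z = -9).

c_0 = -1/2744, c_1 = 3/38416, c_2 = -3/268912; R = 14.


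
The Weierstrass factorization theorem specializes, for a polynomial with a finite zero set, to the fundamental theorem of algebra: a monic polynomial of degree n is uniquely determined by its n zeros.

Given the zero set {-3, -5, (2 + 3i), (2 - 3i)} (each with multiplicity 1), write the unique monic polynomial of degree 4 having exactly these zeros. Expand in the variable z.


The polynomial is p(z) = ∏_{α ∈ S} (z − α), where S = {-3, -5, (2 + 3i), (2 - 3i)}.
Expanding the product yields: p(z) = z^4 + 4·z^3 -4·z^2 + 44·z + 195.
Note conjugate pairs combine to real quadratics: (z − (2+3i))(z − (2−3i)) = z² − 4z + 13.
The resulting polynomial has degree 4 and real coefficients as required.

p(z) = z^4 + 4·z^3 -4·z^2 + 44·z + 195.


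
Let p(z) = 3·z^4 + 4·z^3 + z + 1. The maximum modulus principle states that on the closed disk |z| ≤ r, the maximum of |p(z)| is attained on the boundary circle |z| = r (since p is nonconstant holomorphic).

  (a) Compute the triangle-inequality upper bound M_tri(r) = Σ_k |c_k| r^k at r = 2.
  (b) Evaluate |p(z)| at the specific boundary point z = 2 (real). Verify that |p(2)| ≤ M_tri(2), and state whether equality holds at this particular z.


Coefficients: c_0 = 1, c_1 = 1, c_2 = 0, c_3 = 4, c_4 = 3. Radius r = 2.
Part (a). Triangle bound: M_tri(r) = Σ_k |c_k| r^k
  = |1|·2^0 + |1|·2^1 + |0|·2^2 + |4|·2^3 + |3|·2^4
  = 1 + 2 + 0 + 32 + 48 = 83.
This bounds M(r) := max_{|z|=r} |p(z)| from above; equality holds iff all terms c_k z^k can be made to align in phase at a single z on |z|=r.
Part (b). At z = 2 (real, on the circle |z| = r):
  p(2) = (1)·2^0 + (1)·2^1 + (0)·2^2 + (4)·2^3 + (3)·2^4 = 83.
  |p(2)| = 83.
Since all nonzero coefficients share the same sign, |p(2)| = 83 = M_tri(2); the triangle bound is attained at z = 2, so in fact M(r) = 83.

M_tri(2) = 83; |p(2)| = 83; equality at z=2: yes.


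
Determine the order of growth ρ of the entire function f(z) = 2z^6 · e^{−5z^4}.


M(r) = max_{|z|=r} |2|·|z|^6·|e^{−5z^4}| = 2·r^6 · e^{5r^4} (the factors attain their maxima compatibly on |z|=r). Then log M(r) = log 2 + 6·log r + 5r^4, dominated by the last term, so log log M(r) ~ 4·log r. The polynomial factor 2z^6 contributes only a log r term and does not affect the order. ρ = 4.
Therefore ρ = 4.

Order ρ = 4.


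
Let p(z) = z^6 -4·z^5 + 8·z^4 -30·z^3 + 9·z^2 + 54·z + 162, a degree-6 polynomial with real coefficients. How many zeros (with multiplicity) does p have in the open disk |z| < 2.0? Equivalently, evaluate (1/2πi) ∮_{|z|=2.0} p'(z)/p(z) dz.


The zeros of p are: 3, (0 + 3i), (0 - 3i), (-1 + 1i), (-1 - 1i), 3.
Their magnitudes are: 3, 3, 3, 1.414, 1.414, 3.
Zeros with |z| < R = 2.0: (-1 + 1i), (-1 - 1i).
Count = 2.
By the argument principle, (1/2πi) ∮_{|z|=R} p'(z)/p(z) dz equals exactly this count.

Number of zeros inside |z| < 2.0: 2.


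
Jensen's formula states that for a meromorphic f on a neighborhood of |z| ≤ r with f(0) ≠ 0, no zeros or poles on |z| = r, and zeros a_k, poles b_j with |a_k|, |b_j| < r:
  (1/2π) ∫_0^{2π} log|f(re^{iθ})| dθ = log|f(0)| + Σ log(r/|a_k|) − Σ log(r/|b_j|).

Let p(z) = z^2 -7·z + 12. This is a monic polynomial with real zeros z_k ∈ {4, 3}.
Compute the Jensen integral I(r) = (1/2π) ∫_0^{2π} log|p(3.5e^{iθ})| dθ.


Zeros: 3, 4; r = 3.5.
Inside |z| < r: 3. Outside (|z| ≥ r): 4.
p(0) = 12, so log|p(0)| = log(12) = 2.4849.
Apply Jensen: I(r) = log|p(0)| + Σ_k log(r/|z_k|), summed over zeros inside |z| < r.
  log(r/|z_k|) for z_k = 3: log(3.5/3) = 0.1542
  Outside zeros (4) contribute nothing to the Jensen sum.
Sum over inside zeros: 0.1542.
I(r) = log|p(0)| + (inside sum) = 2.4849 + 0.1542 = 2.6391.
Note: since some zeros are outside |z| ≤ r, the simplified n·log(r) form does NOT apply — only the inside zeros contribute.

I(r) ≈ 2.6391.


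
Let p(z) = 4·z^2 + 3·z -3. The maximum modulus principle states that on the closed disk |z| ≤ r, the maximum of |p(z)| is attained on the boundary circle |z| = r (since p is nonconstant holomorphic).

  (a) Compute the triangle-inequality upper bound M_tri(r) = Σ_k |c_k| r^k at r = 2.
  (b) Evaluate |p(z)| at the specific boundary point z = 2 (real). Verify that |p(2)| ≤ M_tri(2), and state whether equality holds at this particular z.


Coefficients: c_0 = -3, c_1 = 3, c_2 = 4. Radius r = 2.
Part (a). Triangle bound: M_tri(r) = Σ_k |c_k| r^k
  = |-3|·2^0 + |3|·2^1 + |4|·2^2
  = 3 + 6 + 16 = 25.
This bounds M(r) := max_{|z|=r} |p(z)| from above; equality holds iff all terms c_k z^k can be made to align in phase at a single z on |z|=r.
Part (b). At z = 2 (real, on the circle |z| = r):
  p(2) = (-3)·2^0 + (3)·2^1 + (4)·2^2 = 19.
  |p(2)| = 19.
Check: |p(2)| = 19 ≤ 25 = M_tri(2). ✓ Equality does not hold at z = 2 (the coefficients have mixed signs, so the terms do not all align in phase there).

M_tri(2) = 25; |p(2)| = 19; equality at z=2: no.


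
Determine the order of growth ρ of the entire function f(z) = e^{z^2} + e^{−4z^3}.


Each summand is entire of order 2 and 3 respectively (as in the single-exponential case). The order of a sum is at most the max of the orders, so ρ ≤ 3. For the lower bound: on |z|=r choose arg z so that -4z^3 is real positive; then |e^{-4z^3}| = e^{4r^3} while |e^{1z^2}| ≤ e^{1r^2} = o(e^{4r^3}). So |f| ≥ e^{4r^3}(1 − o(1)) and ρ ≥ 3. Hence ρ = max(2, 3) = 3.
Therefore ρ = 3.

Order ρ = 3.


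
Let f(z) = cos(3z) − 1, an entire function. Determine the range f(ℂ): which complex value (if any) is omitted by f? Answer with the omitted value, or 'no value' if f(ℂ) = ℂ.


Little Picard bounds the complement of f(ℂ) to at most one point.
cos is entire and surjective onto ℂ: for every w ∈ ℂ, cos(ζ) = w has a solution ζ ∈ ℂ (e.g., via the complex inverse arccos). With ζ = 3z this gives z = ζ/(3). Then 1·cos(3z) takes every value in 1·ℂ = ℂ, and adding -1 is a bijection of ℂ. So f is surjective and omits no value. (Note: only on the real line is cos bounded by [−1, 1].)

Omitted value: no value.


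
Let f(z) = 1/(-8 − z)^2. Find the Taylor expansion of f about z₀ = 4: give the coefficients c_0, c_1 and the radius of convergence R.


Let w = z − z₀, so z = z₀ + w.
Then -8 − z = -8 − (z₀ + w) = (-8 − z₀) − w = -12 − w.
f(z) = 1/(-12 − w)^2 = (1/(-12)^2) · (1 − w/(-12))^{−2}.
By the binomial series (1−u)^{−2} = Σ_{n≥0} C(n+1, 1) u^n for |u|<1, with u = w/(-12):
  c_n = C(n+1, 1) / (-12)^(n+2).
  c_0 = 1/(-12)^2 = 1/144.
  c_1 = 2/(-12)^3 = -1/864.
The series is valid for |w/d| < 1, i.e. |z − z₀| < |d|.
Radius of convergence: R = |-8 − z₀| = |-12| = 12 (distance from z₀ to the singularity z = -8).

c_0 = 1/144, c_1 = -1/864; R = 12.


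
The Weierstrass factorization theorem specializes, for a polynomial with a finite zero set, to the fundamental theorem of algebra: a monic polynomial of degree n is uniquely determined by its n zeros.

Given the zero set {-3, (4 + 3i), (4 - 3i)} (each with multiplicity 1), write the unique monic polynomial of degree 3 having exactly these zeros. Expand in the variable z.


The polynomial is p(z) = ∏_{α ∈ S} (z − α), where S = {-3, (4 + 3i), (4 - 3i)}.
Expanding the product yields: p(z) = z^3 -5·z^2 + z + 75.
Note conjugate pairs combine to real quadratics: (z − (4+3i))(z − (4−3i)) = z² − 8z + 25.
The resulting polynomial has degree 3 and real coefficients as required.

p(z) = z^3 -5·z^2 + z + 75.


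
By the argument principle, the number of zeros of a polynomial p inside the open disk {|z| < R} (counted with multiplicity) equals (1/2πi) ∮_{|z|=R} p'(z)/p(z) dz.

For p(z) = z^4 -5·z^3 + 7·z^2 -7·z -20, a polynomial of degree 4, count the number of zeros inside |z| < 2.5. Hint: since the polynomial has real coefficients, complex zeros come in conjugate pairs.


The zeros of p are: 4, -1, (1 + 2i), (1 - 2i).
Their magnitudes are: 4, 1, 2.236, 2.236.
Zeros with |z| < R = 2.5: -1, (1 + 2i), (1 - 2i).
Count = 3.
By the argument principle, (1/2πi) ∮_{|z|=R} p'(z)/p(z) dz equals exactly this count.

Number of zeros inside |z| < 2.5: 3.


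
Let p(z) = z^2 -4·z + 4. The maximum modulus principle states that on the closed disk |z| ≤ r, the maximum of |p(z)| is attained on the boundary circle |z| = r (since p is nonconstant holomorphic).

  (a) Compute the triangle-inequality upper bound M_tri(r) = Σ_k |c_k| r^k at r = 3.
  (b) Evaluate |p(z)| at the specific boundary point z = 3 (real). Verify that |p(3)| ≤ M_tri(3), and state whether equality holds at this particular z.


Coefficients: c_0 = 4, c_1 = -4, c_2 = 1. Radius r = 3.
Part (a). Triangle bound: M_tri(r) = Σ_k |c_k| r^k
  = |4|·3^0 + |-4|·3^1 + |1|·3^2
  = 4 + 12 + 9 = 25.
This bounds M(r) := max_{|z|=r} |p(z)| from above; equality holds iff all terms c_k z^k can be made to align in phase at a single z on |z|=r.
Part (b). At z = 3 (real, on the circle |z| = r):
  p(3) = (4)·3^0 + (-4)·3^1 + (1)·3^2 = 1.
  |p(3)| = 1.
Check: |p(3)| = 1 ≤ 25 = M_tri(3). ✓ Equality does not hold at z = 3 (the coefficients have mixed signs, so the terms do not all align in phase there).

M_tri(3) = 25; |p(3)| = 1; equality at z=3: no.


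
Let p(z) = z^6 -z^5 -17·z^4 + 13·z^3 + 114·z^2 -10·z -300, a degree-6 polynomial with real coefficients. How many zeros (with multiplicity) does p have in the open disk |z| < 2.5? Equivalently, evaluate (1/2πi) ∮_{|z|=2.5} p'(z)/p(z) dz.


The zeros of p are: -3, 2, (-2 + 1i), (-2 - 1i), (3 + 1i), (3 - 1i).
Their magnitudes are: 3, 2, 2.236, 2.236, 3.162, 3.162.
Zeros with |z| < R = 2.5: 2, (-2 + 1i), (-2 - 1i).
Count = 3.
By the argument principle, (1/2πi) ∮_{|z|=R} p'(z)/p(z) dz equals exactly this count.

Number of zeros inside |z| < 2.5: 3.


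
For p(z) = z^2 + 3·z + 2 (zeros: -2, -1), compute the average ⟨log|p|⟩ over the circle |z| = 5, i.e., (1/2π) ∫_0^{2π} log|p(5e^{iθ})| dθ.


Zeros: -2, -1; r = 5.
Inside |z| < r: -2, -1. Outside (|z| ≥ r): ∅.
p(0) = 2, so log|p(0)| = log(2) = 0.6931.
Apply Jensen: I(r) = log|p(0)| + Σ_k log(r/|z_k|), summed over zeros inside |z| < r.
  log(r/|z_k|) for z_k = -2: log(5/2) = 0.9163
  log(r/|z_k|) for z_k = -1: log(5/1) = 1.6094
Sum over inside zeros: 2.5257.
I(r) = log|p(0)| + (inside sum) = 0.6931 + 2.5257 = 3.2189.
Closed form (all zeros inside, monic): I(r) = n·log(r) = 2·log(5) = 3.2189. ✓

I(r) ≈ 3.2189.


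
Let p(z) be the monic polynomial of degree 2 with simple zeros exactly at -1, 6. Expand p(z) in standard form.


The polynomial is p(z) = ∏_{α ∈ S} (z − α), where S = {-1, 6}.
Expanding the product yields: p(z) = z^2 -5·z -6.
The resulting polynomial has degree 2 and real coefficients as required.

p(z) = z^2 -5·z -6.


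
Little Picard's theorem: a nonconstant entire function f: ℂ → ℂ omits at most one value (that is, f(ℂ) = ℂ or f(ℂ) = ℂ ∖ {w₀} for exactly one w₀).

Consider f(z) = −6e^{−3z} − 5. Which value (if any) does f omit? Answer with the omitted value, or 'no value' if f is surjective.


Little Picard bounds the complement of f(ℂ) to at most one point.
e^{−3z} is never zero on ℂ, so -6·e^{−3z} takes every value in ℂ ∖ {0}. Adding -5 shifts the range to ℂ ∖ {-5}. Thus f omits exactly the value -5.

Omitted value: -5.


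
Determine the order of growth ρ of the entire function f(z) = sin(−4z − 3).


sin(w) is a linear combination of e^{iw} and e^{−iw} (or e^w, e^{−w} in the hyperbolic case), so |sin(w)| ≤ e^{|w|}. With w = −4z − 3, |w| ≤ 4|z| + 3 = 4r + 3 on |z| = r, giving M(r) ≤ e^{4r + 3}, so ρ ≤ 1. On a suitable ray (z = it for sin/cos; z = t for sinh/cosh, t real → ∞), |sin(−4z − 3)| grows like e^{4|t|}/2, so ρ ≥ 1. Hence ρ = 1.
Therefore ρ = 1.

Order ρ = 1.


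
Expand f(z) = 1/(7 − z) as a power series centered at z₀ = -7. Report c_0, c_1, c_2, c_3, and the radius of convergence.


Let w = z − z₀, so z = z₀ + w.
Then 7 − z = 7 − (z₀ + w) = (7 − z₀) − w = 14 − w.
f(z) = 1/(14 − w) = (1/(14)) · 1/(1 − w/(14)) = Σ_{n≥0} w^n / (14)^(n+1).
So c_n = 1/(14)^(n+1):
  c_0 = 1/(14)^1 = 1/14.
  c_1 = 1/(14)^2 = 1/196.
  c_2 = 1/(14)^3 = 1/2744.
  c_3 = 1/(14)^4 = 1/38416.
The series is valid for |w/d| < 1, i.e. |z − z₀| < |d|.
Radius of convergence: R = |7 − z₀| = |14| = 14 (distance from z₀ to the singularity z = 7).

c_0 = 1/14, c_1 = 1/196, c_2 = 1/2744, c_3 = 1/38416; R = 14.


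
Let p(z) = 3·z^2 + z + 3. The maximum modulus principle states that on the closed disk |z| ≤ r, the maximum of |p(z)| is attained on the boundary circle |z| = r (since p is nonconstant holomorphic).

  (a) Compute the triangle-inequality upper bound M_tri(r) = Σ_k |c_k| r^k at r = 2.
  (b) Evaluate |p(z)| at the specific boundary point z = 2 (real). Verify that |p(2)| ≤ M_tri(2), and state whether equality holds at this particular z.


Coefficients: c_0 = 3, c_1 = 1, c_2 = 3. Radius r = 2.
Part (a). Triangle bound: M_tri(r) = Σ_k |c_k| r^k
  = |3|·2^0 + |1|·2^1 + |3|·2^2
  = 3 + 2 + 12 = 17.
This bounds M(r) := max_{|z|=r} |p(z)| from above; equality holds iff all terms c_k z^k can be made to align in phase at a single z on |z|=r.
Part (b). At z = 2 (real, on the circle |z| = r):
  p(2) = (3)·2^0 + (1)·2^1 + (3)·2^2 = 17.
  |p(2)| = 17.
Since all nonzero coefficients share the same sign, |p(2)| = 17 = M_tri(2); the triangle bound is attained at z = 2, so in fact M(r) = 17.

M_tri(2) = 17; |p(2)| = 17; equality at z=2: yes.


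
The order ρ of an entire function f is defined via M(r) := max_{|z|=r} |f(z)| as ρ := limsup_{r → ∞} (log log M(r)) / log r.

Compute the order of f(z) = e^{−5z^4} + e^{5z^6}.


Each summand is entire of order 4 and 6 respectively (as in the single-exponential case). The order of a sum is at most the max of the orders, so ρ ≤ 6. For the lower bound: on |z|=r choose arg z so that 5z^6 is real positive; then |e^{5z^6}| = e^{5r^6} while |e^{-5z^4}| ≤ e^{5r^4} = o(e^{5r^6}). So |f| ≥ e^{5r^6}(1 − o(1)) and ρ ≥ 6. Hence ρ = max(4, 6) = 6.
Therefore ρ = 6.

Order ρ = 6.


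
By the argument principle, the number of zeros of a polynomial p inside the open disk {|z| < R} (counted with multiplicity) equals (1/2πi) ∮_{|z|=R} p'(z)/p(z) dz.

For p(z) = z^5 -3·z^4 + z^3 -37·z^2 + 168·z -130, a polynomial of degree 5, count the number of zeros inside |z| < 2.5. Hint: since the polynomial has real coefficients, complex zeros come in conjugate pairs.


The zeros of p are: (-2 + 3i), (-2 - 3i), (3 + 1i), (3 - 1i), 1.
Their magnitudes are: 3.606, 3.606, 3.162, 3.162, 1.
Zeros with |z| < R = 2.5: 1.
Count = 1.
By the argument principle, (1/2πi) ∮_{|z|=R} p'(z)/p(z) dz equals exactly this count.

Number of zeros inside |z| < 2.5: 1.


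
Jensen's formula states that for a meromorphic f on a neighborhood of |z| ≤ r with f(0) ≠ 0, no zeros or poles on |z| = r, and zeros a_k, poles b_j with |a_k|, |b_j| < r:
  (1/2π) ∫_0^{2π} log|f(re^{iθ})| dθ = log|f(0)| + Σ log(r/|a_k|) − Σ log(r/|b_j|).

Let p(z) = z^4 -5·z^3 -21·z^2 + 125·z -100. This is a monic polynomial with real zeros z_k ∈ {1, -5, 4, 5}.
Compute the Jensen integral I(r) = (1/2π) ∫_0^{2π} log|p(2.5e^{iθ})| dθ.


Zeros: -5, 1, 4, 5; r = 2.5.
Inside |z| < r: 1. Outside (|z| ≥ r): -5, 4, 5.
p(0) = -100, so log|p(0)| = log(100) = 4.6052.
Apply Jensen: I(r) = log|p(0)| + Σ_k log(r/|z_k|), summed over zeros inside |z| < r.
  log(r/|z_k|) for z_k = 1: log(2.5/1) = 0.9163
  Outside zeros (-5, 4, 5) contribute nothing to the Jensen sum.
Sum over inside zeros: 0.9163.
I(r) = log|p(0)| + (inside sum) = 4.6052 + 0.9163 = 5.5215.
Note: since some zeros are outside |z| ≤ r, the simplified n·log(r) form does NOT apply — only the inside zeros contribute.

I(r) ≈ 5.5215.


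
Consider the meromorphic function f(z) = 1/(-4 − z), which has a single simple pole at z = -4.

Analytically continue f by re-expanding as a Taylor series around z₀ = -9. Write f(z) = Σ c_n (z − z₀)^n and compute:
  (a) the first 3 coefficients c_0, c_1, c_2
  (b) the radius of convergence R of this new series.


Let w = z − z₀, so z = z₀ + w.
Then -4 − z = -4 − (z₀ + w) = (-4 − z₀) − w = 5 − w.
f(z) = 1/(5 − w) = (1/(5)) · 1/(1 − w/(5)) = Σ_{n≥0} w^n / (5)^(n+1).
So c_n = 1/(5)^(n+1):
  c_0 = 1/(5)^1 = 1/5.
  c_1 = 1/(5)^2 = 1/25.
  c_2 = 1/(5)^3 = 1/125.
The series is valid for |w/d| < 1, i.e. |z − z₀| < |d|.
Radius of convergence: R = |-4 − z₀| = |5| = 5 (distance from z₀ to the singularity z = -4).

c_0 = 1/5, c_1 = 1/25, c_2 = 1/125; R = 5.


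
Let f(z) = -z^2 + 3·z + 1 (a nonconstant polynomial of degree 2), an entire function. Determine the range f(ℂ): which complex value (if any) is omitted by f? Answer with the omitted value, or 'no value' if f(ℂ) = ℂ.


Little Picard bounds the complement of f(ℂ) to at most one point.
For every w ∈ ℂ, the equation p(z) − w = 0 is a nonconstant polynomial in z and hence has at least one root by the fundamental theorem of algebra. So p is surjective onto ℂ, omitting no value.

Omitted value: no value.


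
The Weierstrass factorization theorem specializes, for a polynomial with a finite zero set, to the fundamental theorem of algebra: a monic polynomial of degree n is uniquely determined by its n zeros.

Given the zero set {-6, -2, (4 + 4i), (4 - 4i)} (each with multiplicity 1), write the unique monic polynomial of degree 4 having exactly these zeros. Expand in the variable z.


The polynomial is p(z) = ∏_{α ∈ S} (z − α), where S = {-6, -2, (4 + 4i), (4 - 4i)}.
Expanding the product yields: p(z) = z^4 -20·z^2 + 160·z + 384.
Note conjugate pairs combine to real quadratics: (z − (4+4i))(z − (4−4i)) = z² − 8z + 32.
The resulting polynomial has degree 4 and real coefficients as required.

p(z) = z^4 -20·z^2 + 160·z + 384.


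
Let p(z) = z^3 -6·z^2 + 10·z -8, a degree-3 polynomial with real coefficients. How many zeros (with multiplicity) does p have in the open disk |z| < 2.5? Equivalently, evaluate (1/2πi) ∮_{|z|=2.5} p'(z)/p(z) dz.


The zeros of p are: (1 + 1i), (1 - 1i), 4.
Their magnitudes are: 1.414, 1.414, 4.
Zeros with |z| < R = 2.5: (1 + 1i), (1 - 1i).
Count = 2.
By the argument principle, (1/2πi) ∮_{|z|=R} p'(z)/p(z) dz equals exactly this count.

Number of zeros inside |z| < 2.5: 2.


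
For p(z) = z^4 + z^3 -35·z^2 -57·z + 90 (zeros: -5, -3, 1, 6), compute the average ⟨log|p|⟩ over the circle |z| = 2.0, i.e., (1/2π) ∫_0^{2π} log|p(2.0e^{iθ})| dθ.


Zeros: -5, -3, 1, 6; r = 2.0.
Inside |z| < r: 1. Outside (|z| ≥ r): -5, -3, 6.
p(0) = 90, so log|p(0)| = log(90) = 4.4998.
Apply Jensen: I(r) = log|p(0)| + Σ_k log(r/|z_k|), summed over zeros inside |z| < r.
  log(r/|z_k|) for z_k = 1: log(2.0/1) = 0.6931
  Outside zeros (-5, -3, 6) contribute nothing to the Jensen sum.
Sum over inside zeros: 0.6931.
I(r) = log|p(0)| + (inside sum) = 4.4998 + 0.6931 = 5.1930.
Note: since some zeros are outside |z| ≤ r, the simplified n·log(r) form does NOT apply — only the inside zeros contribute.

I(r) ≈ 5.1930.


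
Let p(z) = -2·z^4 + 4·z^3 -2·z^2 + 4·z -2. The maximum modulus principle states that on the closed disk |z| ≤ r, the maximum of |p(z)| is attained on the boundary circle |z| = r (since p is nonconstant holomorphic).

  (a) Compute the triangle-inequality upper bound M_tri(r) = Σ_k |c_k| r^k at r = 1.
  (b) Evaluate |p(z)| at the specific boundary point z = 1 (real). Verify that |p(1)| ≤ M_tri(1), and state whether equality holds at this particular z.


Coefficients: c_0 = -2, c_1 = 4, c_2 = -2, c_3 = 4, c_4 = -2. Radius r = 1.
Part (a). Triangle bound: M_tri(r) = Σ_k |c_k| r^k
  = |-2|·1^0 + |4|·1^1 + |-2|·1^2 + |4|·1^3 + |-2|·1^4
  = 2 + 4 + 2 + 4 + 2 = 14.
This bounds M(r) := max_{|z|=r} |p(z)| from above; equality holds iff all terms c_k z^k can be made to align in phase at a single z on |z|=r.
Part (b). At z = 1 (real, on the circle |z| = r):
  p(1) = (-2)·1^0 + (4)·1^1 + (-2)·1^2 + (4)·1^3 + (-2)·1^4 = 2.
  |p(1)| = 2.
Check: |p(1)| = 2 ≤ 14 = M_tri(1). ✓ Equality does not hold at z = 1 (the coefficients have mixed signs, so the terms do not all align in phase there).

M_tri(1) = 14; |p(1)| = 2; equality at z=1: no.


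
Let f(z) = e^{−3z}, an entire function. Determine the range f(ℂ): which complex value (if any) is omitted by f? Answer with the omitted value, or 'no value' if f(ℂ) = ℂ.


Little Picard bounds the complement of f(ℂ) to at most one point.
e^{−3z} is never zero on ℂ, so 1·e^{−3z} takes every value in ℂ ∖ {0}. Adding 0 shifts the range to ℂ ∖ {0}. Thus f omits exactly the value 0.

Omitted value: 0.


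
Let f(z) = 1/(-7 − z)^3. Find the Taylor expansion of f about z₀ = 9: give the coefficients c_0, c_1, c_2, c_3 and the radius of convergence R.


Let w = z − z₀, so z = z₀ + w.
Then -7 − z = -7 − (z₀ + w) = (-7 − z₀) − w = -16 − w.
f(z) = 1/(-16 − w)^3 = (1/(-16)^3) · (1 − w/(-16))^{−3}.
By the binomial series (1−u)^{−3} = Σ_{n≥0} C(n+2, 2) u^n for |u|<1, with u = w/(-16):
  c_n = C(n+2, 2) / (-16)^(n+3).
  c_0 = 1/(-16)^3 = -1/4096.
  c_1 = 3/(-16)^4 = 3/65536.
  c_2 = 6/(-16)^5 = -3/524288.
  c_3 = 10/(-16)^6 = 5/8388608.
The series is valid for |w/d| < 1, i.e. |z − z₀| < |d|.
Radius of convergence: R = |-7 − z₀| = |-16| = 16 (distance from z₀ to the singularity z = -7).

c_0 = -1/4096, c_1 = 3/65536, c_2 = -3/524288, c_3 = 5/8388608; R = 16.


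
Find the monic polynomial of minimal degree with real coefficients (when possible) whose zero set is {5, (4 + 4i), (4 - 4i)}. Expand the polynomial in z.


The polynomial is p(z) = ∏_{α ∈ S} (z − α), where S = {5, (4 + 4i), (4 - 4i)}.
Expanding the product yields: p(z) = z^3 -13·z^2 + 72·z -160.
Note conjugate pairs combine to real quadratics: (z − (4+4i))(z − (4−4i)) = z² − 8z + 32.
The resulting polynomial has degree 3 and real coefficients as required.

p(z) = z^3 -13·z^2 + 72·z -160.


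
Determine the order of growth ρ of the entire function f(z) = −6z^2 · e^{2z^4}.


M(r) = max_{|z|=r} |-6|·|z|^2·|e^{2z^4}| = 6·r^2 · e^{2r^4} (the factors attain their maxima compatibly on |z|=r). Then log M(r) = log 6 + 2·log r + 2r^4, dominated by the last term, so log log M(r) ~ 4·log r. The polynomial factor -6z^2 contributes only a log r term and does not affect the order. ρ = 4.
Therefore ρ = 4.

Order ρ = 4.


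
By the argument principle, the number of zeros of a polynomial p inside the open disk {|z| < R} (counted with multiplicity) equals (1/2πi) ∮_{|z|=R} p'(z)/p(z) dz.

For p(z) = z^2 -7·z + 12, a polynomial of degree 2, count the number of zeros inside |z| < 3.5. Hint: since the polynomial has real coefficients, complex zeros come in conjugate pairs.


The zeros of p are: 4, 3.
Their magnitudes are: 4, 3.
Zeros with |z| < R = 3.5: 3.
Count = 1.
By the argument principle, (1/2πi) ∮_{|z|=R} p'(z)/p(z) dz equals exactly this count.

Number of zeros inside |z| < 3.5: 1.


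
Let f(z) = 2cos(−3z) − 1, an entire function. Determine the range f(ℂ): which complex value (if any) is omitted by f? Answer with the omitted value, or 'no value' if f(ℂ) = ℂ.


Little Picard bounds the complement of f(ℂ) to at most one point.
cos is entire and surjective onto ℂ: for every w ∈ ℂ, cos(ζ) = w has a solution ζ ∈ ℂ (e.g., via the complex inverse arccos). With ζ = −3z this gives z = ζ/(-3). Then 2·cos(−3z) takes every value in 2·ℂ = ℂ, and adding -1 is a bijection of ℂ. So f is surjective and omits no value. (Note: only on the real line is cos bounded by [−1, 1].)

Omitted value: no value.


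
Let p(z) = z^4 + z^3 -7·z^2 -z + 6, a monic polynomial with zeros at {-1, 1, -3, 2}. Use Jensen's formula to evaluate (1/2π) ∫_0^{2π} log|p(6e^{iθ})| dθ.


Zeros: -3, -1, 1, 2; r = 6.
Inside |z| < r: -3, -1, 1, 2. Outside (|z| ≥ r): ∅.
p(0) = 6, so log|p(0)| = log(6) = 1.7918.
Apply Jensen: I(r) = log|p(0)| + Σ_k log(r/|z_k|), summed over zeros inside |z| < r.
  log(r/|z_k|) for z_k = -1: log(6/1) = 1.7918
  log(r/|z_k|) for z_k = 1: log(6/1) = 1.7918
  log(r/|z_k|) for z_k = -3: log(6/3) = 0.6931
  log(r/|z_k|) for z_k = 2: log(6/2) = 1.0986
Sum over inside zeros: 5.3753.
I(r) = log|p(0)| + (inside sum) = 1.7918 + 5.3753 = 7.1670.
Closed form (all zeros inside, monic): I(r) = n·log(r) = 4·log(6) = 7.1670. ✓

I(r) ≈ 7.1670.


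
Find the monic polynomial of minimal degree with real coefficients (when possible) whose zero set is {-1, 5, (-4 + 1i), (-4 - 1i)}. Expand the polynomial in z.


The polynomial is p(z) = ∏_{α ∈ S} (z − α), where S = {-1, 5, (-4 + 1i), (-4 - 1i)}.
Expanding the product yields: p(z) = z^4 + 4·z^3 -20·z^2 -108·z -85.
Note conjugate pairs combine to real quadratics: (z − (-4+1i))(z − (-4−1i)) = z² + 8z + 17.
The resulting polynomial has degree 4 and real coefficients as required.

p(z) = z^4 + 4·z^3 -20·z^2 -108·z -85.


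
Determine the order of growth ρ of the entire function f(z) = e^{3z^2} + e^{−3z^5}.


Each summand is entire of order 2 and 5 respectively (as in the single-exponential case). The order of a sum is at most the max of the orders, so ρ ≤ 5. For the lower bound: on |z|=r choose arg z so that -3z^5 is real positive; then |e^{-3z^5}| = e^{3r^5} while |e^{3z^2}| ≤ e^{3r^2} = o(e^{3r^5}). So |f| ≥ e^{3r^5}(1 − o(1)) and ρ ≥ 5. Hence ρ = max(2, 5) = 5.
Therefore ρ = 5.

Order ρ = 5.


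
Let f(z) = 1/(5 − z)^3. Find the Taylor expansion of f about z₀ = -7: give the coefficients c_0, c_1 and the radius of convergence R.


Let w = z − z₀, so z = z₀ + w.
Then 5 − z = 5 − (z₀ + w) = (5 − z₀) − w = 12 − w.
f(z) = 1/(12 − w)^3 = (1/(12)^3) · (1 − w/(12))^{−3}.
By the binomial series (1−u)^{−3} = Σ_{n≥0} C(n+2, 2) u^n for |u|<1, with u = w/(12):
  c_n = C(n+2, 2) / (12)^(n+3).
  c_0 = 1/(12)^3 = 1/1728.
  c_1 = 3/(12)^4 = 1/6912.
The series is valid for |w/d| < 1, i.e. |z − z₀| < |d|.
Radius of convergence: R = |5 − z₀| = |12| = 12 (distance from z₀ to the singularity z = 5).

c_0 = 1/1728, c_1 = 1/6912; R = 12.


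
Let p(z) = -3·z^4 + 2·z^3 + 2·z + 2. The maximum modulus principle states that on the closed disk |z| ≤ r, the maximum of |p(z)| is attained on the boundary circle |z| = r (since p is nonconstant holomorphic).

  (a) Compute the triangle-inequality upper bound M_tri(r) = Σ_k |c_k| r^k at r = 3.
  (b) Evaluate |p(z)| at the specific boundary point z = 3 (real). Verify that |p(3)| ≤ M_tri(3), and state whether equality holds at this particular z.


Coefficients: c_0 = 2, c_1 = 2, c_2 = 0, c_3 = 2, c_4 = -3. Radius r = 3.
Part (a). Triangle bound: M_tri(r) = Σ_k |c_k| r^k
  = |2|·3^0 + |2|·3^1 + |0|·3^2 + |2|·3^3 + |-3|·3^4
  = 2 + 6 + 0 + 54 + 243 = 305.
This bounds M(r) := max_{|z|=r} |p(z)| from above; equality holds iff all terms c_k z^k can be made to align in phase at a single z on |z|=r.
Part (b). At z = 3 (real, on the circle |z| = r):
  p(3) = (2)·3^0 + (2)·3^1 + (0)·3^2 + (2)·3^3 + (-3)·3^4 = -181.
  |p(3)| = 181.
Check: |p(3)| = 181 ≤ 305 = M_tri(3). ✓ Equality does not hold at z = 3 (the coefficients have mixed signs, so the terms do not all align in phase there).

M_tri(3) = 305; |p(3)| = 181; equality at z=3: no.


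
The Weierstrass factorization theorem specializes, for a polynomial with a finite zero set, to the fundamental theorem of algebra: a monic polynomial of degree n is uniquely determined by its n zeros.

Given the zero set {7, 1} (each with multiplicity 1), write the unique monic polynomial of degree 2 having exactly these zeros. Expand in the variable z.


The polynomial is p(z) = ∏_{α ∈ S} (z − α), where S = {7, 1}.
Expanding the product yields: p(z) = z^2 -8·z + 7.
The resulting polynomial has degree 2 and real coefficients as required.

p(z) = z^2 -8·z + 7.


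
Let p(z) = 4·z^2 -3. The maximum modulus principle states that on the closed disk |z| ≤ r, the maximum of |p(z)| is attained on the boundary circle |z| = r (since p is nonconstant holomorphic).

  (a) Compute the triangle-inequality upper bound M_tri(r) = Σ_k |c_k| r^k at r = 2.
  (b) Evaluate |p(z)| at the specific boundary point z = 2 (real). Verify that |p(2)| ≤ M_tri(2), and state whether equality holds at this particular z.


Coefficients: c_0 = -3, c_1 = 0, c_2 = 4. Radius r = 2.
Part (a). Triangle bound: M_tri(r) = Σ_k |c_k| r^k
  = |-3|·2^0 + |0|·2^1 + |4|·2^2
  = 3 + 0 + 16 = 19.
This bounds M(r) := max_{|z|=r} |p(z)| from above; equality holds iff all terms c_k z^k can be made to align in phase at a single z on |z|=r.
Part (b). At z = 2 (real, on the circle |z| = r):
  p(2) = (-3)·2^0 + (0)·2^1 + (4)·2^2 = 13.
  |p(2)| = 13.
Check: |p(2)| = 13 ≤ 19 = M_tri(2). ✓ Equality does not hold at z = 2 (the coefficients have mixed signs, so the terms do not all align in phase there).

M_tri(2) = 19; |p(2)| = 13; equality at z=2: no.


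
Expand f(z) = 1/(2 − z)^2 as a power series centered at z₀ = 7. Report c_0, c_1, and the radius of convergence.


Let w = z − z₀, so z = z₀ + w.
Then 2 − z = 2 − (z₀ + w) = (2 − z₀) − w = -5 − w.
f(z) = 1/(-5 − w)^2 = (1/(-5)^2) · (1 − w/(-5))^{−2}.
By the binomial series (1−u)^{−2} = Σ_{n≥0} C(n+1, 1) u^n for |u|<1, with u = w/(-5):
  c_n = C(n+1, 1) / (-5)^(n+2).
  c_0 = 1/(-5)^2 = 1/25.
  c_1 = 2/(-5)^3 = -2/125.
The series is valid for |w/d| < 1, i.e. |z − z₀| < |d|.
Radius of convergence: R = |2 − z₀| = |-5| = 5 (distance from z₀ to the singularity z = 2).

c_0 = 1/25, c_1 = -2/125; R = 5.


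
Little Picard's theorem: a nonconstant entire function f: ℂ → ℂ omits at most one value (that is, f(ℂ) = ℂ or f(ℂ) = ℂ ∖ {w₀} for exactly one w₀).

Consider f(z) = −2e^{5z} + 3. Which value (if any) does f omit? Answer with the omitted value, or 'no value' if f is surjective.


Little Picard bounds the complement of f(ℂ) to at most one point.
e^{5z} is never zero on ℂ, so -2·e^{5z} takes every value in ℂ ∖ {0}. Adding 3 shifts the range to ℂ ∖ {3}. Thus f omits exactly the value 3.

Omitted value: 3.


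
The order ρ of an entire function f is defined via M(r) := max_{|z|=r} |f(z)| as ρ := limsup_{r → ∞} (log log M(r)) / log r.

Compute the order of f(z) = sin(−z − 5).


sin(w) is a linear combination of e^{iw} and e^{−iw} (or e^w, e^{−w} in the hyperbolic case), so |sin(w)| ≤ e^{|w|}. With w = −z − 5, |w| ≤ 1|z| + 5 = 1r + 5 on |z| = r, giving M(r) ≤ e^{1r + 5}, so ρ ≤ 1. On a suitable ray (z = it for sin/cos; z = t for sinh/cosh, t real → ∞), |sin(−z − 5)| grows like e^{1|t|}/2, so ρ ≥ 1. Hence ρ = 1.
Therefore ρ = 1.

Order ρ = 1.


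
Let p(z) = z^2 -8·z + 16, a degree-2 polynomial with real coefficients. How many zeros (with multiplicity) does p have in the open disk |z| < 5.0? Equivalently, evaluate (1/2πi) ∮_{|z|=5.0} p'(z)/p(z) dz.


The zeros of p are: 4, 4.
Their magnitudes are: 4, 4.
Zeros with |z| < R = 5.0: 4, 4.
Count = 2.
By the argument principle, (1/2πi) ∮_{|z|=R} p'(z)/p(z) dz equals exactly this count.

Number of zeros inside |z| < 5.0: 2.


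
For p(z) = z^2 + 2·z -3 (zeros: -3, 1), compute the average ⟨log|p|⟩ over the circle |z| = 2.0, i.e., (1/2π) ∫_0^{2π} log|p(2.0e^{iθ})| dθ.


Zeros: -3, 1; r = 2.0.
Inside |z| < r: 1. Outside (|z| ≥ r): -3.
p(0) = -3, so log|p(0)| = log(3) = 1.0986.
Apply Jensen: I(r) = log|p(0)| + Σ_k log(r/|z_k|), summed over zeros inside |z| < r.
  log(r/|z_k|) for z_k = 1: log(2.0/1) = 0.6931
  Outside zeros (-3) contribute nothing to the Jensen sum.
Sum over inside zeros: 0.6931.
I(r) = log|p(0)| + (inside sum) = 1.0986 + 0.6931 = 1.7918.
Note: since some zeros are outside |z| ≤ r, the simplified n·log(r) form does NOT apply — only the inside zeros contribute.

I(r) ≈ 1.7918.


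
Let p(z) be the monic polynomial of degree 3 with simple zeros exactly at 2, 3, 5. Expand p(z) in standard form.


The polynomial is p(z) = ∏_{α ∈ S} (z − α), where S = {2, 3, 5}.
Expanding the product yields: p(z) = z^3 -10·z^2 + 31·z -30.
The resulting polynomial has degree 3 and real coefficients as required.

p(z) = z^3 -10·z^2 + 31·z -30.
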